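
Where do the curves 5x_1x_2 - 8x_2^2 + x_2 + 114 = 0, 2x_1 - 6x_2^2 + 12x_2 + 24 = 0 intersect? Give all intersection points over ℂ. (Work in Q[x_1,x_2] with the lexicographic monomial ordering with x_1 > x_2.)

{(-3, 3), (-37*sqrt(2329)/150 - 401/150, -7/30 + sqrt(2329)/30), (-401/150 + 37*sqrt(2329)/150, -sqrt(2329)/30 - 7/30)}

Compute a lex Gröbner basis by Buchberger's algorithm.
f_1 = 5x_1x_2 - 8x_2^2 + x_2 + 114, LT = x_1x_2.
f_2 = 2x_1 - 6x_2^2 + 12x_2 + 24, LT = x_1.

S(f_1,f_2): lcm = x_1x_2. S = 3x_2^3 - 38/5x_2^2 - 59/5x_2 + 114/5.
  leading term x_2^3: no divisor's leading term divides it; move 3x_2^3 to the remainder.
  leading term x_2^2: no divisor's leading term divides it; move -38/5x_2^2 to the remainder.
  leading term x_2: no divisor's leading term divides it; move -59/5x_2 to the remainder.
  leading term 1: no divisor's leading term divides it; move 114/5 to the remainder.
  remainder 3x_2^3 - 38/5x_2^2 - 59/5x_2 + 114/5 ≠ 0; add h_3 = 3x_2^3 - 38/5x_2^2 - 59/5x_2 + 114/5 to the basis.

S(f_1,h_3): lcm = x_1x_2^3. S = 38/15x_1x_2^2 + 59/15x_1x_2 - 38/5x_1 - 8/5x_2^4 + 1/5x_2^3 + 114/5x_2^2.
  leading term x_1x_2^2: subtract (38/75x_2)·f_1 from 38/15x_1x_2^2 + 59/15x_1x_2 - 38/5x_1 - 8/5x_2^4 + 1/5x_2^3 + 114/5x_2^2 → 59/15x_1x_2 - 38/5x_1 - 8/5x_2^4 + 319/75x_2^3 + 1672/75x_2^2 - 1444/25x_2
  leading term x_1x_2: subtract (59/75)·f_1 from 59/15x_1x_2 - 38/5x_1 - 8/5x_2^4 + 319/75x_2^3 + 1672/75x_2^2 - 1444/25x_2 → -38/5x_1 - 8/5x_2^4 + 319/75x_2^3 + 2144/75x_2^2 - 4391/75x_2 - 2242/25
  leading term x_1: subtract (-19/5)·f_2 from -38/5x_1 - 8/5x_2^4 + 319/75x_2^3 + 2144/75x_2^2 - 4391/75x_2 - 2242/25 → -8/5x_2^4 + 319/75x_2^3 + 434/75x_2^2 - 971/75x_2 + 38/25
  leading term x_2^4: subtract (-8/15x_2)·h_3 from -8/5x_2^4 + 319/75x_2^3 + 434/75x_2^2 - 971/75x_2 + 38/25 → 1/5x_2^3 - 38/75x_2^2 - 59/75x_2 + 38/25
  leading term x_2^3: subtract (1/15)·h_3 from 1/5x_2^3 - 38/75x_2^2 - 59/75x_2 + 38/25 → 0
  remainder 0.

S(f_2,h_3): leading monomials are coprime, so the S-polynomial reduces to 0 (Buchberger's first criterion).
Every S-polynomial of the final basis reduces to 0, so we have a Gröbner basis.
Inter-reduce: drop elements whose leading term is divisible by another's, tail-reduce, and make monic.
Reduced Gröbner basis: {x_1 - 3x_2^2 + 6x_2 + 12, x_2^3 - 38/15x_2^2 - 59/15x_2 + 38/5}.

A lex Gröbner basis eliminates variables successively. Here x_2^3 - 38/15x_2^2 - 59/15x_2 + 38/5 depends only on x_2, with roots {3, -7/30 + sqrt(2329)/30, -sqrt(2329)/30 - 7/30}; lifting each root through the earlier basis elements recovers the full solutions.
  x_2 = 3: the earlier basis element becomes x_1 + 3 = 0, giving x_1 = -3 — point (-3, 3).
  x_2 = -7/30 + sqrt(2329)/30: the earlier basis element becomes x_1 + 401/150 + 37*sqrt(2329)/150 = 0, giving x_1 = -37*sqrt(2329)/150 - 401/150 — point (-37*sqrt(2329)/150 - 401/150, -7/30 + sqrt(2329)/30).
  x_2 = -sqrt(2329)/30 - 7/30: the earlier basis element becomes x_1 - 37*sqrt(2329)/150 + 401/150 = 0, giving x_1 = -401/150 + 37*sqrt(2329)/150 — point (-401/150 + 37*sqrt(2329)/150, -sqrt(2329)/30 - 7/30).
Check: every point annihilates each of the original generators.
Zero-dimensionality of the ideal guarantees finitely many solutions over ℂ.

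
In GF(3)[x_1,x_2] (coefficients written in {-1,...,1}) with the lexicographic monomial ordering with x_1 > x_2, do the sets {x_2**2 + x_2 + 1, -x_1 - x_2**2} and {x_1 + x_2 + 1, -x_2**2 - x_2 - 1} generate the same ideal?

For a fixed monomial order, each ideal has a unique reduced Gröbner basis; comparing bases decides equality.
Buchberger on the first generating set:
f_1 = x_2**2 + x_2 + 1, LT = x_2**2.
f_2 = -x_1 - x_2**2, LT = x_1.

The S-polynomials (S(f_1,f_2)) all reduce to 0 modulo the current basis, so we have a Gröbner basis.
Inter-reduce: drop elements whose leading term is divisible by another's, tail-reduce, and make monic.
Reduced Gröbner basis: {x_1 - x_2 - 1, x_2**2 + x_2 + 1}.

Buchberger on the second generating set:
h_1 = x_1 + x_2 + 1, LT = x_1.
h_2 = -x_2**2 - x_2 - 1, LT = x_2**2.

The S-polynomials (S(h_1,h_2)) all reduce to 0 modulo the current basis, so we have a Gröbner basis.
Inter-reduce: drop elements whose leading term is divisible by another's, tail-reduce, and make monic.
Reduced Gröbner basis: {x_1 + x_2 + 1, x_2**2 + x_2 + 1}.

Since the reduced bases disagree, the two ideals are not the same.

No, the ideals differ.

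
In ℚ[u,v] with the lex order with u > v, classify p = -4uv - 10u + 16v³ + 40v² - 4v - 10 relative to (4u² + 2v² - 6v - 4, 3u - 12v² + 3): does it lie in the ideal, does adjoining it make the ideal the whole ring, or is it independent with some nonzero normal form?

First compute the reduced Gröbner basis of I by Buchberger's algorithm.
f_1 = 4u² + 2v² - 6v - 4, LT = u².
f_2 = 3u - 12v² + 3, LT = u.

S(f_1,f_2): lcm = u². S = 4uv² - u + ½v² - 3/2v - 1.
  leading term uv²: subtract (4/3v²)·f_2 from 4uv² - u + ½v² - 3/2v - 1 → -u + 16v⁴ - 7/2v² - 3/2v - 1
  leading term u: subtract (-⅓)·f_2 from -u + 16v⁴ - 7/2v² - 3/2v - 1 → 16v⁴ - 15/2v² - 3/2v
  leading term v⁴: no divisor's leading term divides it; move 16v⁴ to the remainder.
  leading term v²: no divisor's leading term divides it; move -15/2v² to the remainder.
  leading term v: no divisor's leading term divides it; move -3/2v to the remainder.
  remainder 16v⁴ - 15/2v² - 3/2v ≠ 0; add h_3 = 16v⁴ - 15/2v² - 3/2v to the basis.

The other S-polynomials (S(f_1,h_3), S(f_2,h_3)) all reduce to 0 modulo the current basis, so we have a Gröbner basis.
Inter-reduce: drop elements whose leading term is divisible by another's, tail-reduce, and make monic.
Reduced Gröbner basis: {u - 4v² + 1, v⁴ - 15/32v² - 3/32v}.
Label its elements g_1 = u - 4v² + 1, g_2 = v⁴ - 15/32v² - 3/32v.

Reduce p = -4uv - 10u + 16v³ + 40v² - 4v - 10 modulo G:
  leading term uv: subtract (-4v)·g_1 from -4uv - 10u + 16v³ + 40v² - 4v - 10 → -10u + 40v² - 10
  leading term u: subtract (-10)·g_1 from -10u + 40v² - 10 → 0
  normal form = 0.
Since the normal form is 0, p ∈ I.

-4uv - 10u + 16v³ + 40v² - 4v - 10 lies in I (it reduces to 0).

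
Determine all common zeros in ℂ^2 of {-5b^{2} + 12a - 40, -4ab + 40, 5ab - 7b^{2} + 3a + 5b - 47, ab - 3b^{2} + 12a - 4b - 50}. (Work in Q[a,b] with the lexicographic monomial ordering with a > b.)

Compute a lex Gröbner basis by Buchberger's algorithm.
f_1 = 12a - 5b^{2} - 40, LT = a.
f_2 = -4ab + 40, LT = ab.
f_3 = 5ab + 3a - 7b^{2} + 5b - 47, LT = ab.
f_4 = ab + 12a - 3b^{2} - 4b - 50, LT = ab.

S(f_1,f_2): lcm = ab. S = -\tfrac{5}{12}b^{3} - \tfrac{10}{3}b + 10.
  reduce S modulo (f_1, f_2, f_3, f_4):
  remainder -\tfrac{5}{12}b^{3} - \tfrac{10}{3}b + 10 ≠ 0; add h_5 = -\tfrac{5}{12}b^{3} - \tfrac{10}{3}b + 10 to the basis.

S(f_1,f_3): lcm = ab. S = -\tfrac{3}{5}a - \tfrac{5}{12}b^{3} + \tfrac{7}{5}b^{2} - \tfrac{13}{3}b + \tfrac{47}{5}.
  reduce S modulo (f_1, f_2, f_3, f_4, h_5):
  remainder \tfrac{23}{20}b^{2} - b - \tfrac{13}{5} ≠ 0; add h_6 = \tfrac{23}{20}b^{2} - b - \tfrac{13}{5} to the basis.

S(f_1,f_4): lcm = ab. S = -12a - \tfrac{5}{12}b^{3} + 3b^{2} + \tfrac{2}{3}b + 50.
  reduce S modulo (f_1, f_2, f_3, f_4, h_5, h_6):
  remainder \tfrac{52}{23}b - \tfrac{104}{23} ≠ 0; add h_7 = \tfrac{52}{23}b - \tfrac{104}{23} to the basis.

The other S-polynomials (S(f_2,f_3), S(f_2,f_4), S(f_3,f_4), S(f_1,h_5), S(f_2,h_5), S(f_3,h_5), S(f_4,h_5), S(f_1,h_6), S(f_2,h_6), S(f_3,h_6), S(f_4,h_6), S(h_5,h_6), S(f_1,h_7), S(f_2,h_7), S(f_3,h_7), S(f_4,h_7), S(h_5,h_7), S(h_6,h_7)) all reduce to 0 modulo the current basis, so we have a Gröbner basis.
Inter-reduce: drop elements whose leading term is divisible by another's, tail-reduce, and make monic.
Reduced Gröbner basis: {a - 5, b - 2}.

The lex basis is triangular: the last element involves only b. Solving b - 2 = 0 gives b ∈ {2}; substituting each value into the earlier elements determines the remaining variables.
  b = 2: the earlier basis element becomes a - 5 = 0, giving a = 5 — point (5, 2).

{(5, 2)}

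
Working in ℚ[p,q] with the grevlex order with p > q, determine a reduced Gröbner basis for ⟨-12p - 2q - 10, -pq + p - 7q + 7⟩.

f_1 = -12p - 2q - 10, LT = p.
f_2 = -pq + p - 7q + 7, LT = pq.

S(f_1,f_2): lcm = pq. S = ⅙q² + p - 37/6q + 7.
  reduce S modulo (f_1, f_2):
  remainder ⅙q² - 19/3q + 37/6 ≠ 0; add g_3 = ⅙q² - 19/3q + 37/6 to the basis.

The other S-polynomials (S(f_1,g_3), S(f_2,g_3)) all reduce to 0 modulo the current basis, so we have a Gröbner basis.
Inter-reduce: drop elements whose leading term is divisible by another's, tail-reduce, and make monic.

G = {q² - 38q + 37, p + ⅙q + ⅚}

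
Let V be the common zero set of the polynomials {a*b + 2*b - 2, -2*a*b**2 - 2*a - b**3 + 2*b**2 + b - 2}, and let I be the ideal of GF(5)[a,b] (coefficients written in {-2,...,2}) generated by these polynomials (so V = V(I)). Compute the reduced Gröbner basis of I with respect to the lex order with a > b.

Buchberger's algorithm terminates because the ascending chain of leading-term ideals stabilizes.

f_1 = a*b + 2*b - 2, LT = a*b.
f_2 = -2*a*b**2 - 2*a - b**3 + 2*b**2 + b - 2, LT = a*b**2.

S(f_1,f_2): lcm = a*b**2. S = -a + 2*b**3 - 2*b**2 + b - 1.
  leading term a: no divisor's leading term divides it; move -a to the remainder.
  leading term b**3: no divisor's leading term divides it; move 2*b**3 to the remainder.
  leading term b**2: no divisor's leading term divides it; move -2*b**2 to the remainder.
  leading term b: no divisor's leading term divides it; move b to the remainder.
  leading term 1: no divisor's leading term divides it; move -1 to the remainder.
  remainder -a + 2*b**3 - 2*b**2 + b - 1 ≠ 0; add g_3 = -a + 2*b**3 - 2*b**2 + b - 1 to the basis.

S(f_1,g_3): lcm = a*b. S = 2*b**4 - 2*b**3 + b**2 + b - 2.
  leading term b**4: no divisor's leading term divides it; move 2*b**4 to the remainder.
  leading term b**3: no divisor's leading term divides it; move -2*b**3 to the remainder.
  leading term b**2: no divisor's leading term divides it; move b**2 to the remainder.
  leading term b: no divisor's leading term divides it; move b to the remainder.
  leading term 1: no divisor's leading term divides it; move -2 to the remainder.
  remainder 2*b**4 - 2*b**3 + b**2 + b - 2 ≠ 0; add g_4 = 2*b**4 - 2*b**3 + b**2 + b - 2 to the basis.

The other S-polynomials (S(f_2,g_3), S(f_1,g_4), S(f_2,g_4), S(g_3,g_4)) all reduce to 0 modulo the current basis, so we have a Gröbner basis.
Inter-reduce: drop elements whose leading term is divisible by another's, tail-reduce, and make monic.

G = {a - 2*b**3 + 2*b**2 - b + 1, b**4 - b**3 - 2*b**2 - 2*b - 1}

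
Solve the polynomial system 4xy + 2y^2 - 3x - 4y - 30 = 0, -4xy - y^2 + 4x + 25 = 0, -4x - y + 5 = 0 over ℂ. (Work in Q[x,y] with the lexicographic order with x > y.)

Compute a lex Gröbner basis by Buchberger's algorithm.
f_1 = 4xy - 3x + 2y^2 - 4y - 30, LT = xy.
f_2 = -4xy + 4x - y^2 + 25, LT = xy.
f_3 = -4x - y + 5, LT = x.

S(f_1,f_2): lcm = xy. S = 1/4x + 1/4y^2 - y - 5/4.
  leading term x: subtract (-1/16)·f_3 from 1/4x + 1/4y^2 - y - 5/4 → 1/4y^2 - 17/16y - 15/16
  leading term y^2: no divisor's leading term divides it; move 1/4y^2 to the remainder.
  leading term y: no divisor's leading term divides it; move -17/16y to the remainder.
  leading term 1: no divisor's leading term divides it; move -15/16 to the remainder.
  remainder 1/4y^2 - 17/16y - 15/16 ≠ 0; add h_4 = 1/4y^2 - 17/16y - 15/16 to the basis.

S(f_1,f_3): lcm = xy. S = -3/4x + 1/4y^2 + 1/4y - 15/2.
  leading term x: subtract (3/16)·f_3 from -3/4x + 1/4y^2 + 1/4y - 15/2 → 1/4y^2 + 7/16y - 135/16
  leading term y^2: subtract (1)·h_4 from 1/4y^2 + 7/16y - 135/16 → 3/2y - 15/2
  leading term y: no divisor's leading term divides it; move 3/2y to the remainder.
  leading term 1: no divisor's leading term divides it; move -15/2 to the remainder.
  remainder 3/2y - 15/2 ≠ 0; add h_5 = 3/2y - 15/2 to the basis.

The other S-polynomials (S(f_2,f_3), S(f_1,h_4), S(f_2,h_4), S(f_3,h_4), S(f_1,h_5), S(f_2,h_5), S(f_3,h_5), S(h_4,h_5)) all reduce to 0 modulo the current basis, so we have a Gröbner basis.
Inter-reduce: drop elements whose leading term is divisible by another's, tail-reduce, and make monic.
Reduced Gröbner basis: {x, y - 5}.

Since the basis is lex-ordered, y - 5 is univariate in y. Its roots are {5}. Back-substituting each root into the other basis elements fixes the other coordinates.
  y = 5: the earlier basis element becomes x = 0, giving x = 0 — point (0, 5).

{(0, 5)}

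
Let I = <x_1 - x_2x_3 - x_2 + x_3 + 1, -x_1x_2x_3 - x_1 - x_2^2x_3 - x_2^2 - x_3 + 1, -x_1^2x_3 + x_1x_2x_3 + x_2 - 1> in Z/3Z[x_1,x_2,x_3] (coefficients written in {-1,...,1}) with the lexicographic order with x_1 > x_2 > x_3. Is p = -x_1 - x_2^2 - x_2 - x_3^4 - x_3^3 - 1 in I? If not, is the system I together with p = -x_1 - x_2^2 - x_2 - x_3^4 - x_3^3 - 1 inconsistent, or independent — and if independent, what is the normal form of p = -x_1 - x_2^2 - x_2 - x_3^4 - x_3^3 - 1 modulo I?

First compute the reduced Gröbner basis of I by Buchberger's algorithm.
f_1 = x_1 - x_2x_3 - x_2 + x_3 + 1, LT = x_1.
f_2 = -x_1x_2x_3 - x_1 - x_2^2x_3 - x_2^2 - x_3 + 1, LT = x_1x_2x_3.
f_3 = -x_1^2x_3 + x_1x_2x_3 + x_2 - 1, LT = x_1^2x_3.

S(f_1,f_2): lcm = x_1x_2x_3. S = -x_1 - x_2^2x_3^2 + x_2^2x_3 - x_2^2 + x_2x_3^2 + x_2x_3 - x_3 + 1.
  reduce S modulo (f_1, f_2, f_3):
  remainder -x_2^2x_3^2 + x_2^2x_3 - x_2^2 + x_2x_3^2 - x_2 - 1 ≠ 0; add h_4 = -x_2^2x_3^2 + x_2^2x_3 - x_2^2 + x_2x_3^2 - x_2 - 1 to the basis.

S(f_1,f_3): lcm = x_1^2x_3. S = -x_1x_2x_3^2 + x_1x_3^2 + x_1x_3 + x_2 - 1.
  reduce S modulo (f_1, f_2, f_3, h_4):
  remainder -x_2^2x_3 - x_2^2 + x_2x_3^3 + x_2x_3^2 - x_2x_3 - x_3^3 + x_3^2 + 1 ≠ 0; add h_5 = -x_2^2x_3 - x_2^2 + x_2x_3^3 + x_2x_3^2 - x_2x_3 - x_3^3 + x_3^2 + 1 to the basis.

S(f_3,h_4): lcm = x_1^2x_2^2x_3^2. S = x_1^2x_2^2x_3 - x_1^2x_2^2 + x_1^2x_2x_3^2 - x_1^2x_2 - x_1^2 - x_1x_2^3x_3^2 - x_2^3x_3 + x_2^2x_3.
  reduce S modulo (f_1, f_2, f_3, h_4, h_5):
  remainder -x_2^2 + x_2x_3^3 + x_2x_3^2 - x_2x_3 - x_2 - x_3^3 + x_3^2 - 1 ≠ 0; add h_6 = -x_2^2 + x_2x_3^3 + x_2x_3^2 - x_2x_3 - x_2 - x_3^3 + x_3^2 - 1 to the basis.

S(f_2,h_5): lcm = x_1x_2^2x_3. S = -x_1x_2^2 + x_1x_2x_3^3 + x_1x_2x_3^2 - x_1x_2x_3 + x_1x_2 - x_1x_3^3 + x_1x_3^2 + x_1 + x_2^3x_3 + x_2^3 + x_2x_3 - x_2.
  reduce S modulo (f_1, f_2, f_3, h_4, h_5, h_6):
  remainder -x_2x_3^4 + x_2x_3^3 - x_2x_3^2 - x_2x_3 + x_3^4 + x_3^2 - x_3 ≠ 0; add h_7 = -x_2x_3^4 + x_2x_3^3 - x_2x_3^2 - x_2x_3 + x_3^4 + x_3^2 - x_3 to the basis.

S(f_3,h_5): lcm = x_1^2x_2^2x_3. S = -x_1^2x_2^2 + x_1^2x_2x_3^3 + x_1^2x_2x_3^2 - x_1^2x_2x_3 - x_1^2x_3^3 + x_1^2x_3^2 + x_1^2 - x_1x_2^3x_3 - x_2^3 + x_2^2.
  reduce S modulo (f_1, f_2, f_3, h_4, h_5, h_6, h_7):
  remainder x_2x_3^2 + x_2x_3 + x_2 - x_3^2 - 1 ≠ 0; add h_8 = x_2x_3^2 + x_2x_3 + x_2 - x_3^2 - 1 to the basis.

S(h_4,h_6): lcm = x_2^2x_3^2. S = -x_2^2x_3 + x_2^2 + x_2x_3^5 + x_2x_3^4 - x_2x_3^3 + x_2x_3^2 + x_2 - x_3^5 + x_3^4 - x_3^2 + 1.
  reduce S modulo (f_1, f_2, f_3, h_4, h_5, h_6, h_7, h_8):
  remainder x_2x_3 + x_2 + x_3^3 - x_3^2 - x_3 - 1 ≠ 0; add h_9 = x_2x_3 + x_2 + x_3^3 - x_3^2 - x_3 - 1 to the basis.

S(h_6,h_7): lcm = x_2^2x_3^4. S = x_2^2x_3^3 - x_2^2x_3^2 - x_2^2x_3 - x_2x_3^7 - x_2x_3^6 + x_2x_3^5 - x_2x_3^4 + x_2x_3^2 - x_2x_3 + x_3^7 - x_3^6 + x_3^4.
  reduce S modulo (f_1, f_2, f_3, h_4, h_5, h_6, h_7, h_8, h_9):
  remainder x_2 - x_3^5 - x_3^4 + x_3^3 - x_3^2 - x_3 - 1 ≠ 0; add h_10 = x_2 - x_3^5 - x_3^4 + x_3^3 - x_3^2 - x_3 - 1 to the basis.

S(h_4,h_9): lcm = x_2^2x_3^2. S = x_2^2x_3 + x_2^2 - x_2x_3^4 + x_2x_3^3 + x_2x_3 + x_2 + 1.
  reduce S modulo (f_1, f_2, f_3, h_4, h_5, h_6, h_7, h_8, h_9, h_10):
  remainder x_3^5 + x_3^2 - x_3 ≠ 0; add h_11 = x_3^5 + x_3^2 - x_3 to the basis.

The other S-polynomials (S(f_2,f_3), S(f_1,h_4), S(f_2,h_4), S(f_1,h_5), S(h_4,h_5), S(f_1,h_6), S(f_2,h_6), S(f_3,h_6), S(h_5,h_6), S(f_1,h_7), S(f_2,h_7), S(f_3,h_7), S(h_4,h_7), S(h_5,h_7), S(f_1,h_8), S(f_2,h_8), S(f_3,h_8), S(h_4,h_8), S(h_5,h_8), S(h_6,h_8), S(h_7,h_8), S(f_1,h_9), S(f_2,h_9), S(f_3,h_9), S(h_5,h_9), S(h_6,h_9), S(h_7,h_9), S(h_8,h_9), S(f_1,h_10), S(f_2,h_10), S(f_3,h_10), S(h_4,h_10), S(h_5,h_10), S(h_6,h_10), S(h_7,h_10), S(h_8,h_10), S(h_9,h_10), S(f_1,h_11), S(f_2,h_11), S(f_3,h_11), S(h_4,h_11), S(h_5,h_11), S(h_6,h_11), S(h_7,h_11), S(h_8,h_11), S(h_9,h_11), S(h_10,h_11)) all reduce to 0 modulo the current basis, so we have a Gröbner basis.
Inter-reduce: drop elements whose leading term is divisible by another's, tail-reduce, and make monic.
Reduced Gröbner basis: {x_1 + x_3^3 - x_3^2, x_2 - x_3^4 + x_3^3 + x_3 - 1, x_3^5 + x_3^2 - x_3}.
Label its elements g_1 = x_1 + x_3^3 - x_3^2, g_2 = x_2 - x_3^4 + x_3^3 + x_3 - 1, g_3 = x_3^5 + x_3^2 - x_3.

Reduce p = -x_1 - x_2^2 - x_2 - x_3^4 - x_3^3 - 1 modulo G:
  leading term x_1: subtract (-1)·g_1 from -x_1 - x_2^2 - x_2 - x_3^4 - x_3^3 - 1 → -x_2^2 - x_2 - x_3^4 - x_3^2 - 1
  leading term x_2^2: subtract (-x_2)·g_2 from -x_2^2 - x_2 - x_3^4 - x_3^2 - 1 → -x_2x_3^4 + x_2x_3^3 + x_2x_3 + x_2 - x_3^4 - x_3^2 - 1
  leading term x_2x_3^4: subtract (-x_3^4)·g_2 from -x_2x_3^4 + x_2x_3^3 + x_2x_3 + x_2 - x_3^4 - x_3^2 - 1 → x_2x_3^3 + x_2x_3 + x_2 - x_3^8 + x_3^7 + x_3^5 + x_3^4 - x_3^2 - 1
  leading term x_2x_3^3: subtract (x_3^3)·g_2 from x_2x_3^3 + x_2x_3 + x_2 - x_3^8 + x_3^7 + x_3^5 + x_3^4 - x_3^2 - 1 → x_2x_3 + x_2 - x_3^8 - x_3^7 - x_3^6 + x_3^5 + x_3^3 - x_3^2 - 1
  leading term x_2x_3: subtract (x_3)·g_2 from x_2x_3 + x_2 - x_3^8 - x_3^7 - x_3^6 + x_3^5 + x_3^3 - x_3^2 - 1 → x_2 - x_3^8 - x_3^7 - x_3^6 - x_3^5 - x_3^4 + x_3^3 + x_3^2 + x_3 - 1
  leading term x_2: subtract (1)·g_2 from x_2 - x_3^8 - x_3^7 - x_3^6 - x_3^5 - x_3^4 + x_3^3 + x_3^2 + x_3 - 1 → -x_3^8 - x_3^7 - x_3^6 - x_3^5 + x_3^2
  leading term x_3^8: subtract (-x_3^3)·g_3 from -x_3^8 - x_3^7 - x_3^6 - x_3^5 + x_3^2 → -x_3^7 - x_3^6 - x_3^4 + x_3^2
  leading term x_3^7: subtract (-x_3^2)·g_3 from -x_3^7 - x_3^6 - x_3^4 + x_3^2 → -x_3^6 - x_3^3 + x_3^2
  leading term x_3^6: subtract (-x_3)·g_3 from -x_3^6 - x_3^3 + x_3^2 → 0
  normal form = 0.
Since the normal form is 0, p ∈ I.

-x_1 - x_2^2 - x_2 - x_3^4 - x_3^3 - 1 lies in I (it reduces to 0).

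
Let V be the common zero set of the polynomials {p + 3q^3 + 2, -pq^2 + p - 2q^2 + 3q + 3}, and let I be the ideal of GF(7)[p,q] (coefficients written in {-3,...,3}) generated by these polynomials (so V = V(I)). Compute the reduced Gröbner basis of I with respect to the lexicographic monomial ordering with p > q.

f_1 = p + 3q^3 + 2, LT = p.
f_2 = -pq^2 + p - 2q^2 + 3q + 3, LT = pq^2.

S(f_1,f_2): lcm = pq^2. S = p + 3q^5 + 3q + 3.
  leading term p: subtract (1)·f_1 from p + 3q^5 + 3q + 3 → 3q^5 - 3q^3 + 3q + 1
  leading term q^5: no divisor's leading term divides it; move 3q^5 to the remainder.
  leading term q^3: no divisor's leading term divides it; move -3q^3 to the remainder.
  leading term q: no divisor's leading term divides it; move 3q to the remainder.
  leading term 1: no divisor's leading term divides it; move 1 to the remainder.
  remainder 3q^5 - 3q^3 + 3q + 1 ≠ 0; add g_3 = 3q^5 - 3q^3 + 3q + 1 to the basis.

S(f_1,g_3): leading monomials are coprime, so the S-polynomial reduces to 0 (Buchberger's first criterion).
S(f_2,g_3): lcm = pq^5. S = -pq + 2p + 2q^5 - 3q^4 - 3q^3.
  leading term pq: subtract (-q)·f_1 from -pq + 2p + 2q^5 - 3q^4 - 3q^3 → 2p + 2q^5 - 3q^3 + 2q
  leading term p: subtract (2)·f_1 from 2p + 2q^5 - 3q^3 + 2q → 2q^5 - 2q^3 + 2q + 3
  leading term q^5: subtract (3)·g_3 from 2q^5 - 2q^3 + 2q + 3 → 0
  remainder 0.

Every S-polynomial of the final basis reduces to 0, so we have a Gröbner basis.
Inter-reduce: drop elements whose leading term is divisible by another's, tail-reduce, and make monic.

G = {p + 3q^3 + 2, q^5 - q^3 + q - 2}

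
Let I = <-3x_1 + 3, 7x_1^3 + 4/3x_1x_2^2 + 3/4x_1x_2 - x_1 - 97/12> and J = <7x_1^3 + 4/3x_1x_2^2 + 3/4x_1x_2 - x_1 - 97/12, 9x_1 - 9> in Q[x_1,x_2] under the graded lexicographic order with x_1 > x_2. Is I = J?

Since reduced Gröbner bases are canonical representatives of ideals under a given ordering, it suffices to compute and compare them.
Buchberger on the first generating set:
f_1 = -3x_1 + 3, LT = x_1.
f_2 = 7x_1^3 + 4/3x_1x_2^2 + 3/4x_1x_2 - x_1 - 97/12, LT = x_1^3.

S(f_1,f_2): lcm = x_1^3. S = -4/21x_1x_2^2 - x_1^2 - 3/28x_1x_2 + 1/7x_1 + 97/84.
  reduce S modulo (f_1, f_2):
  remainder -4/21x_2^2 - 3/28x_2 + 25/84 ≠ 0; add g_3 = -4/21x_2^2 - 3/28x_2 + 25/84 to the basis.

The other S-polynomials (S(f_1,g_3), S(f_2,g_3)) all reduce to 0 modulo the current basis, so we have a Gröbner basis.
Inter-reduce: drop elements whose leading term is divisible by another's, tail-reduce, and make monic.
Reduced Gröbner basis: {x_2^2 + 9/16x_2 - 25/16, x_1 - 1}.

Buchberger on the second generating set:
h_1 = 7x_1^3 + 4/3x_1x_2^2 + 3/4x_1x_2 - x_1 - 97/12, LT = x_1^3.
h_2 = 9x_1 - 9, LT = x_1.

S(h_1,h_2): lcm = x_1^3. S = 4/21x_1x_2^2 + x_1^2 + 3/28x_1x_2 - 1/7x_1 - 97/84.
  reduce S modulo (h_1, h_2):
  remainder 4/21x_2^2 + 3/28x_2 - 25/84 ≠ 0; add k_3 = 4/21x_2^2 + 3/28x_2 - 25/84 to the basis.

The other S-polynomials (S(h_1,k_3), S(h_2,k_3)) all reduce to 0 modulo the current basis, so we have a Gröbner basis.
Inter-reduce: drop elements whose leading term is divisible by another's, tail-reduce, and make monic.
Reduced Gröbner basis: {x_2^2 + 9/16x_2 - 25/16, x_1 - 1}.

The two bases agree; hence the ideals are identical.

Yes, the ideals are equal.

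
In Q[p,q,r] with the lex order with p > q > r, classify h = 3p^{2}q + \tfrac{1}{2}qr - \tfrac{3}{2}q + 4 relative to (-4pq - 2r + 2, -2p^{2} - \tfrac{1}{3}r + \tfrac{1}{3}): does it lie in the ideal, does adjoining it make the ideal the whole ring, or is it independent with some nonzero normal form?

First compute the reduced Gröbner basis of I by Buchberger's algorithm.
f_1 = -4pq - 2r + 2, LT = pq.
f_2 = -2p^{2} - \tfrac{1}{3}r + \tfrac{1}{3}, LT = p^{2}.

S(f_1,f_2): lcm = p^{2}q. S = \tfrac{1}{2}pr - \tfrac{1}{2}p - \tfrac{1}{6}qr + \tfrac{1}{6}q.
  reduce S modulo (f_1, f_2):
  remainder \tfrac{1}{2}pr - \tfrac{1}{2}p - \tfrac{1}{6}qr + \tfrac{1}{6}q ≠ 0; add k_3 = \tfrac{1}{2}pr - \tfrac{1}{2}p - \tfrac{1}{6}qr + \tfrac{1}{6}q to the basis.

S(f_1,k_3): lcm = pqr. S = pq + \tfrac{1}{3}q^{2}r - \tfrac{1}{3}q^{2} + \tfrac{1}{2}r^{2} - \tfrac{1}{2}r.
  reduce S modulo (f_1, f_2, k_3):
  remainder \tfrac{1}{3}q^{2}r - \tfrac{1}{3}q^{2} + \tfrac{1}{2}r^{2} - r + \tfrac{1}{2} ≠ 0; add k_4 = \tfrac{1}{3}q^{2}r - \tfrac{1}{3}q^{2} + \tfrac{1}{2}r^{2} - r + \tfrac{1}{2} to the basis.

The other S-polynomials (S(f_2,k_3), S(f_1,k_4), S(f_2,k_4), S(k_3,k_4)) all reduce to 0 modulo the current basis, so we have a Gröbner basis.
Inter-reduce: drop elements whose leading term is divisible by another's, tail-reduce, and make monic.
Reduced Gröbner basis: {p^{2} + \tfrac{1}{6}r - \tfrac{1}{6}, pq + \tfrac{1}{2}r - \tfrac{1}{2}, pr - p - \tfrac{1}{3}qr + \tfrac{1}{3}q, q^{2}r - q^{2} + \tfrac{3}{2}r^{2} - 3r + \tfrac{3}{2}}.
Label its elements g_1 = p^{2} + \tfrac{1}{6}r - \tfrac{1}{6}, g_2 = pq + \tfrac{1}{2}r - \tfrac{1}{2}, g_3 = pr - p - \tfrac{1}{3}qr + \tfrac{1}{3}q, g_4 = q^{2}r - q^{2} + \tfrac{3}{2}r^{2} - 3r + \tfrac{3}{2}.

Reduce h = 3p^{2}q + \tfrac{1}{2}qr - \tfrac{3}{2}q + 4 modulo G:
  leading term p^{2}q: subtract (3q)·g_1 from 3p^{2}q + \tfrac{1}{2}qr - \tfrac{3}{2}q + 4 → -q + 4
  leading term q: no divisor's leading term divides it; move -q to the remainder.
  leading term 1: no divisor's leading term divides it; move 4 to the remainder.
  normal form = -q + 4.
The normal form is nonzero, so h ∉ I. Since h minus its normal form lies in I, I + (h) = I + (n) where n = -q + 4; decide whether this ideal is the whole ring.
Run Buchberger on G together with n (pairs among the g_i already reduce to 0 since G is a Gröbner basis):
g_1 = p^{2} + \tfrac{1}{6}r - \tfrac{1}{6}, LT = p^{2}.
g_2 = pq + \tfrac{1}{2}r - \tfrac{1}{2}, LT = pq.
g_3 = pr - p - \tfrac{1}{3}qr + \tfrac{1}{3}q, LT = pr.
g_4 = q^{2}r - q^{2} + \tfrac{3}{2}r^{2} - 3r + \tfrac{3}{2}, LT = q^{2}r.
n = -q + 4, LT = q.

S(g_2,n): lcm = pq. S = 4p + \tfrac{1}{2}r - \tfrac{1}{2}.
  reduce S modulo (g_1, g_2, g_3, g_4, n):
  remainder 4p + \tfrac{1}{2}r - \tfrac{1}{2} ≠ 0; add m_6 = 4p + \tfrac{1}{2}r - \tfrac{1}{2} to the basis.

S(g_4,n): lcm = q^{2}r. S = -q^{2} + 4qr + \tfrac{3}{2}r^{2} - 3r + \tfrac{3}{2}.
  reduce S modulo (g_1, g_2, g_3, g_4, n, m_6):
  remainder \tfrac{3}{2}r^{2} + 13r - \tfrac{29}{2} ≠ 0; add m_7 = \tfrac{3}{2}r^{2} + 13r - \tfrac{29}{2} to the basis.

The other S-polynomials (S(g_1,g_2), S(g_1,g_3), S(g_1,g_4), S(g_1,n), S(g_2,g_3), S(g_2,g_4), S(g_3,g_4), S(g_3,n), S(g_1,m_6), S(g_2,m_6), S(g_3,m_6), S(g_4,m_6), S(n,m_6), S(g_1,m_7), S(g_2,m_7), S(g_3,m_7), S(g_4,m_7), S(n,m_7), S(m_6,m_7)) all reduce to 0 modulo the current basis, so we have a Gröbner basis.
Inter-reduce: drop elements whose leading term is divisible by another's, tail-reduce, and make monic.
Reduced Gröbner basis: {p + \tfrac{1}{8}r - \tfrac{1}{8}, q - 4, r^{2} + \tfrac{26}{3}r - \tfrac{29}{3}}.
The reduced Gröbner basis of I + (h) is {p + \tfrac{1}{8}r - \tfrac{1}{8}, q - 4, r^{2} + \tfrac{26}{3}r - \tfrac{29}{3}} ≠ {1}, a proper ideal, so the enlarged system stays consistent: h is independent of I, with normal form -q + 4.

3p^{2}q + \tfrac{1}{2}qr - \tfrac{3}{2}q + 4 is independent of I; its normal form modulo I is -q + 4.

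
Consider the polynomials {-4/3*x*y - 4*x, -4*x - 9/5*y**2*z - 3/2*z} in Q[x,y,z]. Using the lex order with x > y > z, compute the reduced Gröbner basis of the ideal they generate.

The reduced Gröbner basis is the canonical form of the ideal for this ordering.

f_1 = -4/3*x*y - 4*x, LT = x*y.
f_2 = -4*x - 9/5*y**2*z - 3/2*z, LT = x.

S(f_1,f_2): lcm = x*y. S = 3*x - 9/20*y**3*z - 3/8*y*z.
  leading term x: subtract (-3/4)·f_2 from 3*x - 9/20*y**3*z - 3/8*y*z → -9/20*y**3*z - 27/20*y**2*z - 3/8*y*z - 9/8*z
  leading term y**3*z: no divisor's leading term divides it; move -9/20*y**3*z to the remainder.
  leading term y**2*z: no divisor's leading term divides it; move -27/20*y**2*z to the remainder.
  leading term y*z: no divisor's leading term divides it; move -3/8*y*z to the remainder.
  leading term z: no divisor's leading term divides it; move -9/8*z to the remainder.
  remainder -9/20*y**3*z - 27/20*y**2*z - 3/8*y*z - 9/8*z ≠ 0; add g_3 = -9/20*y**3*z - 27/20*y**2*z - 3/8*y*z - 9/8*z to the basis.

The other S-polynomials (S(f_1,g_3), S(f_2,g_3)) all reduce to 0 modulo the current basis, so we have a Gröbner basis.
Inter-reduce: drop elements whose leading term is divisible by another's, tail-reduce, and make monic.

G = {x + 9/20*y**2*z + 3/8*z, y**3*z + 3*y**2*z + 5/6*y*z + 5/2*z}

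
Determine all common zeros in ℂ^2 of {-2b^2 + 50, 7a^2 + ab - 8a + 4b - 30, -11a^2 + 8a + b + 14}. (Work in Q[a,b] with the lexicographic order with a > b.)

{(-1, 5)}

Compute a lex Gröbner basis by Buchberger's algorithm.
f_1 = -2b^2 + 50, LT = b^2.
f_2 = 7a^2 + ab - 8a + 4b - 30, LT = a^2.
f_3 = -11a^2 + 8a + b + 14, LT = a^2.

S(f_1,f_2): leading monomials are coprime, so the S-polynomial reduces to 0 (Buchberger's first criterion).
S(f_1,f_3): leading monomials are coprime, so the S-polynomial reduces to 0 (Buchberger's first criterion).
S(f_2,f_3): lcm = a^2. S = 1/7ab - 32/77a + 51/77b - 232/77.
  leading term ab: no divisor's leading term divides it; move 1/7ab to the remainder.
  leading term a: no divisor's leading term divides it; move -32/77a to the remainder.
  leading term b: no divisor's leading term divides it; move 51/77b to the remainder.
  leading term 1: no divisor's leading term divides it; move -232/77 to the remainder.
  remainder 1/7ab - 32/77a + 51/77b - 232/77 ≠ 0; add h_4 = 1/7ab - 32/77a + 51/77b - 232/77 to the basis.

S(f_1,h_4): lcm = ab^2. S = 32/11ab - 25a - 51/11b^2 + 232/11b.
  leading term ab: subtract (224/11)·h_4 from 32/11ab - 25a - 51/11b^2 + 232/11b → -2001/121a - 51/11b^2 + 920/121b + 7424/121
  leading term a: no divisor's leading term divides it; move -2001/121a to the remainder.
  leading term b^2: subtract (51/22)·f_1 from -51/11b^2 + 920/121b + 7424/121 → 920/121b - 6601/121
  leading term b: no divisor's leading term divides it; move 920/121b to the remainder.
  leading term 1: no divisor's leading term divides it; move -6601/121 to the remainder.
  remainder -2001/121a + 920/121b - 6601/121 ≠ 0; add h_5 = -2001/121a + 920/121b - 6601/121 to the basis.

S(f_2,h_4): lcm = a^2b. S = 32/11a^2 + 1/7ab^2 - 445/77ab + 232/11a + 4/7b^2 - 30/7b.
  leading term a^2: subtract (32/77)·f_2 from 32/11a^2 + 1/7ab^2 - 445/77ab + 232/11a + 4/7b^2 - 30/7b → 1/7ab^2 - 477/77ab + 1880/77a + 4/7b^2 - 458/77b + 960/77
  leading term ab^2: subtract (-1/14a)·f_1 from 1/7ab^2 - 477/77ab + 1880/77a + 4/7b^2 - 458/77b + 960/77 → -477/77ab + 2155/77a + 4/7b^2 - 458/77b + 960/77
  leading term ab: subtract (-477/11)·h_4 from -477/77ab + 2155/77a + 4/7b^2 - 458/77b + 960/77 → 8441/847a + 4/7b^2 + 19289/847b - 100104/847
  leading term a: subtract (-367/609)·h_5 from 8441/847a + 4/7b^2 + 19289/847b - 100104/847 → 4/7b^2 + 26179/957b - 1011965/6699
  leading term b^2: subtract (-2/7)·f_1 from 4/7b^2 + 26179/957b - 1011965/6699 → 26179/957b - 130895/957
  leading term b: no divisor's leading term divides it; move 26179/957b to the remainder.
  leading term 1: no divisor's leading term divides it; move -130895/957 to the remainder.
  remainder 26179/957b - 130895/957 ≠ 0; add h_6 = 26179/957b - 130895/957 to the basis.

S(f_3,h_4): lcm = a^2b. S = 32/11a^2 - 59/11ab + 232/11a - 1/11b^2 - 14/11b.
  leading term a^2: subtract (32/77)·f_2 from 32/11a^2 - 59/11ab + 232/11a - 1/11b^2 - 14/11b → -445/77ab + 1880/77a - 1/11b^2 - 226/77b + 960/77
  leading term ab: subtract (-445/11)·h_4 from -445/77ab + 1880/77a - 1/11b^2 - 226/77b + 960/77 → 920/121a - 1/11b^2 + 2887/121b - 13240/121
  leading term a: subtract (-40/87)·h_5 from 920/121a - 1/11b^2 + 2887/121b - 13240/121 → -1/11b^2 + 26179/957b - 128720/957
  leading term b^2: subtract (1/22)·f_1 from -1/11b^2 + 26179/957b - 128720/957 → 26179/957b - 130895/957
  leading term b: subtract (1)·h_6 from 26179/957b - 130895/957 → 0
  remainder 0.

S(f_1,h_5): leading monomials are coprime, so the S-polynomial reduces to 0 (Buchberger's first criterion).
S(f_2,h_5): lcm = a^2. S = 367/609ab - 2705/609a + 4/7b - 30/7.
  leading term ab: subtract (367/87)·h_4 from 367/609ab - 2705/609a + 4/7b - 30/7 → -2573/957a - 709/319b + 278/33
  leading term a: subtract (28303/174087)·h_5 from -2573/957a - 709/319b + 278/33 → -26179/7569b + 130895/7569
  leading term b: subtract (-11/87)·h_6 from -26179/7569b + 130895/7569 → 0
  remainder 0.

S(f_3,h_5): lcm = a^2. S = 40/87ab - 3853/957a - 1/11b - 14/11.
  leading term ab: subtract (280/87)·h_4 from 40/87ab - 3853/957a - 1/11b - 14/11 → -2573/957a - 709/319b + 278/33
  leading term a: subtract (28303/174087)·h_5 from -2573/957a - 709/319b + 278/33 → -26179/7569b + 130895/7569
  leading term b: subtract (-11/87)·h_6 from -26179/7569b + 130895/7569 → 0
  remainder 0.

S(h_4,h_5): lcm = ab. S = -32/11a + 40/87b^2 + 1280/957b - 232/11.
  leading term a: subtract (352/2001)·h_5 from -32/11a + 40/87b^2 + 1280/957b - 232/11 → 40/87b^2 - 1000/87
  leading term b^2: subtract (-20/87)·f_1 from 40/87b^2 - 1000/87 → 0
  remainder 0.

S(f_1,h_6): lcm = b^2. S = 5b - 25.
  leading term b: subtract (4785/26179)·h_6 from 5b - 25 → 0
  remainder 0.

S(f_2,h_6): leading monomials are coprime, so the S-polynomial reduces to 0 (Buchberger's first criterion).
S(f_3,h_6): leading monomials are coprime, so the S-polynomial reduces to 0 (Buchberger's first criterion).
S(h_4,h_6): lcm = ab. S = 23/11a + 51/11b - 232/11.
  leading term a: subtract (-11/87)·h_5 from 23/11a + 51/11b - 232/11 → 487/87b - 2435/87
  leading term b: subtract (5357/26179)·h_6 from 487/87b - 2435/87 → 0
  remainder 0.

S(h_5,h_6): leading monomials are coprime, so the S-polynomial reduces to 0 (Buchberger's first criterion).
Every S-polynomial of the final basis reduces to 0, so we have a Gröbner basis.
Inter-reduce: drop elements whose leading term is divisible by another's, tail-reduce, and make monic.
Reduced Gröbner basis: {a + 1, b - 5}.

Since the basis is lex-ordered, b - 5 is univariate in b. Its roots are {5}. Back-substituting each root into the other basis elements fixes the other coordinates.
  b = 5: the earlier basis element becomes a + 1 = 0, giving a = -1 — point (-1, 5).
Substituting each solution back into the original system confirms all equations vanish.
Zero-dimensionality of the ideal guarantees finitely many solutions over ℂ.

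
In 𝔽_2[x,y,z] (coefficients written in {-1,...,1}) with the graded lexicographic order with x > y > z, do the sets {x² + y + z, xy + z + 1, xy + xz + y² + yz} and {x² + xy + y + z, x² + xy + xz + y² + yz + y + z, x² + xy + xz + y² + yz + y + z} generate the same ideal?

No, the ideals differ.

Since reduced Gröbner bases are canonical representatives of ideals under a given ordering, it suffices to compute and compare them.
Buchberger on the first generating set:
f_1 = x² + y + z, LT = x².
f_2 = xy + z + 1, LT = xy.
f_3 = xy + xz + y² + yz, LT = xy.

S(f_1,f_2): lcm = x²y. S = xz + y² + yz + x.
  leading term xz: no divisor's leading term divides it; move xz to the remainder.
  leading term y²: no divisor's leading term divides it; move y² to the remainder.
  leading term yz: no divisor's leading term divides it; move yz to the remainder.
  leading term x: no divisor's leading term divides it; move x to the remainder.
  remainder xz + y² + yz + x ≠ 0; add g_4 = xz + y² + yz + x to the basis.

S(f_1,f_3): lcm = x²y. S = x²z + xy² + xyz + y² + yz.
  leading term x²z: subtract (z)·f_1 from x²z + xy² + xyz + y² + yz → xy² + xyz + y² + z²
  leading term xy²: subtract (y)·f_2 from xy² + xyz + y² + z² → xyz + y² + yz + z² + y
  leading term xyz: subtract (z)·f_2 from xyz + y² + yz + z² + y → y² + yz + y + z
  leading term y²: no divisor's leading term divides it; move y² to the remainder.
  leading term yz: no divisor's leading term divides it; move yz to the remainder.
  leading term y: no divisor's leading term divides it; move y to the remainder.
  leading term z: no divisor's leading term divides it; move z to the remainder.
  remainder y² + yz + y + z ≠ 0; add g_5 = y² + yz + y + z to the basis.

S(f_2,f_3): lcm = xy. S = xz + y² + yz + z + 1.
  leading term xz: subtract (1)·g_4 from xz + y² + yz + z + 1 → x + z + 1
  leading term x: no divisor's leading term divides it; move x to the remainder.
  leading term z: no divisor's leading term divides it; move z to the remainder.
  leading term 1: no divisor's leading term divides it; move 1 to the remainder.
  remainder x + z + 1 ≠ 0; add g_6 = x + z + 1 to the basis.

S(f_2,g_4): lcm = xyz. S = y³ + y²z + xy + z² + z.
  leading term y³: subtract (y)·g_5 from y³ + y²z + xy + z² + z → xy + y² + yz + z² + z
  leading term xy: subtract (1)·f_2 from xy + y² + yz + z² + z → y² + yz + z² + 1
  leading term y²: subtract (1)·g_5 from y² + yz + z² + 1 → z² + y + z + 1
  leading term z²: no divisor's leading term divides it; move z² to the remainder.
  leading term y: no divisor's leading term divides it; move y to the remainder.
  leading term z: no divisor's leading term divides it; move z to the remainder.
  leading term 1: no divisor's leading term divides it; move 1 to the remainder.
  remainder z² + y + z + 1 ≠ 0; add g_7 = z² + y + z + 1 to the basis.

S(f_2,g_5): lcm = xy². S = xyz + xy + xz + yz + y.
  leading term xyz: subtract (z)·f_2 from xyz + xy + xz + yz + y → xy + xz + yz + z² + y + z
  leading term xy: subtract (1)·f_2 from xy + xz + yz + z² + y + z → xz + yz + z² + y + 1
  leading term xz: subtract (1)·g_4 from xz + yz + z² + y + 1 → y² + z² + x + y + 1
  leading term y²: subtract (1)·g_5 from y² + z² + x + y + 1 → yz + z² + x + z + 1
  leading term yz: no divisor's leading term divides it; move yz to the remainder.
  leading term z²: subtract (1)·g_7 from z² + x + z + 1 → x + y
  leading term x: subtract (1)·g_6 from x + y → y + z + 1
  leading term y: no divisor's leading term divides it; move y to the remainder.
  leading term z: no divisor's leading term divides it; move z to the remainder.
  leading term 1: no divisor's leading term divides it; move 1 to the remainder.
  remainder yz + y + z + 1 ≠ 0; add g_8 = yz + y + z + 1 to the basis.

The other S-polynomials (S(f_1,g_4), S(f_3,g_4), S(f_1,g_5), S(f_3,g_5), S(g_4,g_5), S(f_1,g_6), S(f_2,g_6), S(f_3,g_6), S(g_4,g_6), S(g_5,g_6), S(f_1,g_7), S(f_2,g_7), S(f_3,g_7), S(g_4,g_7), S(g_5,g_7), S(g_6,g_7), S(f_1,g_8), S(f_2,g_8), S(f_3,g_8), S(g_4,g_8), S(g_5,g_8), S(g_6,g_8), S(g_7,g_8)) all reduce to 0 modulo the current basis, so we have a Gröbner basis.
Inter-reduce: drop elements whose leading term is divisible by another's, tail-reduce, and make monic.
Reduced Gröbner basis: {y² + 1, yz + y + z + 1, z² + y + z + 1, x + z + 1}.

Buchberger on the second generating set:
h_1 = x² + xy + y + z, LT = x².
h_2 = x² + xy + xz + y² + yz + y + z, LT = x².
h_3 = x² + xy + xz + y² + yz + y + z, LT = x².

S(h_1,h_2): lcm = x². S = xz + y² + yz.
  leading term xz: no divisor's leading term divides it; move xz to the remainder.
  leading term y²: no divisor's leading term divides it; move y² to the remainder.
  leading term yz: no divisor's leading term divides it; move yz to the remainder.
  remainder xz + y² + yz ≠ 0; add k_4 = xz + y² + yz to the basis.

S(h_1,k_4): lcm = x²z. S = xy² + yz + z².
  leading term xy²: no divisor's leading term divides it; move xy² to the remainder.
  leading term yz: no divisor's leading term divides it; move yz to the remainder.
  leading term z²: no divisor's leading term divides it; move z² to the remainder.
  remainder xy² + yz + z² ≠ 0; add k_5 = xy² + yz + z² to the basis.

S(k_4,k_5): lcm = xy²z. S = y⁴ + y³z + yz² + z³.
  leading term y⁴: no divisor's leading term divides it; move y⁴ to the remainder.
  leading term y³z: no divisor's leading term divides it; move y³z to the remainder.
  leading term yz²: no divisor's leading term divides it; move yz² to the remainder.
  leading term z³: no divisor's leading term divides it; move z³ to the remainder.
  remainder y⁴ + y³z + yz² + z³ ≠ 0; add k_6 = y⁴ + y³z + yz² + z³ to the basis.

The other S-polynomials (S(h_1,h_3), S(h_2,h_3), S(h_2,k_4), S(h_3,k_4), S(h_1,k_5), S(h_2,k_5), S(h_3,k_5), S(h_1,k_6), S(h_2,k_6), S(h_3,k_6), S(k_4,k_6), S(k_5,k_6)) all reduce to 0 modulo the current basis, so we have a Gröbner basis.
Inter-reduce: drop elements whose leading term is divisible by another's, tail-reduce, and make monic.
Reduced Gröbner basis: {y⁴ + y³z + yz² + z³, xy² + yz + z², x² + xy + y + z, xz + y² + yz}.

Since the reduced bases disagree, the two ideals are not the same.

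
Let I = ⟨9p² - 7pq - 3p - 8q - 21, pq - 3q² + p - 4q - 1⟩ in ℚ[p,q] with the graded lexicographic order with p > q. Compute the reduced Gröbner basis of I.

G = {q³ + 3/2q² + ¼q - ¼, p² - 7/3q² + 4/9p - 4q - 28/9, pq - 3q² + p - 4q - 1}

This is the nonlinear analogue of row-reducing a linear system.

f_1 = 9p² - 7pq - 3p - 8q - 21, LT = p².
f_2 = pq - 3q² + p - 4q - 1, LT = pq.

S(f_1,f_2): lcm = p²q. S = 20/9pq² - p² + 11/3pq - 8/9q² + p - 7/3q.
  leading term pq²: subtract (20/9q)·f_2 from 20/9pq² - p² + 11/3pq - 8/9q² + p - 7/3q → 20/3q³ - p² + 13/9pq + 8q² + p - 1/9q
  leading term q³: no divisor's leading term divides it; move 20/3q³ to the remainder.
  leading term p²: subtract (-1/9)·f_1 from -p² + 13/9pq + 8q² + p - 1/9q → ⅔pq + 8q² + ⅔p - q - 7/3
  leading term pq: subtract (⅔)·f_2 from ⅔pq + 8q² + ⅔p - q - 7/3 → 10q² + 5/3q - 5/3
  leading term q²: no divisor's leading term divides it; move 10q² to the remainder.
  leading term q: no divisor's leading term divides it; move 5/3q to the remainder.
  leading term 1: no divisor's leading term divides it; move -5/3 to the remainder.
  remainder 20/3q³ + 10q² + 5/3q - 5/3 ≠ 0; add g_3 = 20/3q³ + 10q² + 5/3q - 5/3 to the basis.

The other S-polynomials (S(f_1,g_3), S(f_2,g_3)) all reduce to 0 modulo the current basis, so we have a Gröbner basis.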